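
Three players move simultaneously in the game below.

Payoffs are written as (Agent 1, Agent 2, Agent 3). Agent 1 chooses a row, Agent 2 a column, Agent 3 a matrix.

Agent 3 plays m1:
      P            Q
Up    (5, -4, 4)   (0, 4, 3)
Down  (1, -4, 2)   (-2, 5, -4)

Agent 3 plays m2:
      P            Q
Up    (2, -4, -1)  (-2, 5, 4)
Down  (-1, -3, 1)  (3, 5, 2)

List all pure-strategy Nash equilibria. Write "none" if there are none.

The unique pure-strategy Nash equilibrium is (Down, Q, m2).

For each player, find the best response to each opponent profile; mutual best responses are the pure NE.
Agent 1 against (P, m1): payoffs 5, 1 → best response Up.
Agent 1 against (P, m2): payoffs 2, -1 → best response Up.
Agent 1 against (Q, m1): payoffs 0, -2 → best response Up.
Agent 1 against (Q, m2): payoffs -2, 3 → best response Down.
Agent 2 against (Up, m1): payoffs -4, 4 → best response Q.
Agent 2 against (Up, m2): payoffs -4, 5 → best response Q.
Agent 2 against (Down, m1): payoffs -4, 5 → best response Q.
Agent 2 against (Down, m2): payoffs -3, 5 → best response Q.
Agent 3 against (Up, P): payoffs 4, -1 → best response m1.
Agent 3 against (Up, Q): payoffs 3, 4 → best response m2.
Agent 3 against (Down, P): payoffs 2, 1 → best response m1.
Agent 3 against (Down, Q): payoffs -4, 2 → best response m2.
Mutual best responses: (Down, Q, m2).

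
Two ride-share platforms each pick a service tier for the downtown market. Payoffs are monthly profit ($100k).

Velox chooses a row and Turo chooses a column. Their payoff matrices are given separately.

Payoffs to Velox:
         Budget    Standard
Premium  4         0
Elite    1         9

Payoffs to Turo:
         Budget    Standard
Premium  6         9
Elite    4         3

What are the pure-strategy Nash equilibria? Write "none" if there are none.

(Premium, Budget): Turo can switch to Standard (6 → 9). Not NE.
(Premium, Standard): Velox can switch to Elite (0 → 9). Not NE.
(Elite, Budget): Velox can switch to Premium (1 → 4). Not NE.
(Elite, Standard): Turo can switch to Budget (3 → 4). Not NE.

There is no pure-strategy Nash equilibrium.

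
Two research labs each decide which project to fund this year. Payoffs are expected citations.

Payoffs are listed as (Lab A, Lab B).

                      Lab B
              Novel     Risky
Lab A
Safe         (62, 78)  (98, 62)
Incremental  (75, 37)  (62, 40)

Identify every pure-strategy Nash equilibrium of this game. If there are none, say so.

This game has no pure Nash equilibrium.

Lab A against Novel: payoffs 62, 75 → best response Incremental.
Lab A against Risky: payoffs 98, 62 → best response Safe.
Lab B against Safe: payoffs 78, 62 → best response Novel.
Lab B against Incremental: payoffs 37, 40 → best response Risky.
No profile is a mutual best response for all players.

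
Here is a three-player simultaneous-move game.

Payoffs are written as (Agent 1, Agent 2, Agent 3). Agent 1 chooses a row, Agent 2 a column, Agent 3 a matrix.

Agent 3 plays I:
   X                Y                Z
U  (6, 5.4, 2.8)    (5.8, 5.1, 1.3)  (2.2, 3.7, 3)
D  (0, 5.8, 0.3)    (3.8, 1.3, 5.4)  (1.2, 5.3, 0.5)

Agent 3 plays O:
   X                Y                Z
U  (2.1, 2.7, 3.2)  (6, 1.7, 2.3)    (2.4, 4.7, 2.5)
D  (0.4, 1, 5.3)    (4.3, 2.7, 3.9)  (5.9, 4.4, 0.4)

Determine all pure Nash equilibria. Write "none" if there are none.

For each player, find the best response to each opponent profile; mutual best responses are the pure NE.
Agent 1 against (X, I): payoffs 6, 0 → best response U.
Agent 1 against (X, O): payoffs 2.1, 0.4 → best response U.
Agent 1 against (Y, I): payoffs 5.8, 3.8 → best response U.
Agent 1 against (Y, O): payoffs 6, 4.3 → best response U.
Agent 1 against (Z, I): payoffs 2.2, 1.2 → best response U.
Agent 1 against (Z, O): payoffs 2.4, 5.9 → best response D.
Agent 2 against (U, I): payoffs 5.4, 5.1, 3.7 → best response X.
Agent 2 against (U, O): payoffs 2.7, 1.7, 4.7 → best response Z.
Agent 2 against (D, I): payoffs 5.8, 1.3, 5.3 → best response X.
Agent 2 against (D, O): payoffs 1, 2.7, 4.4 → best response Z.
Agent 3 against (U, X): payoffs 2.8, 3.2 → best response O.
Agent 3 against (U, Y): payoffs 1.3, 2.3 → best response O.
Agent 3 against (U, Z): payoffs 3, 2.5 → best response I.
Agent 3 against (D, X): payoffs 0.3, 5.3 → best response O.
Agent 3 against (D, Y): payoffs 5.4, 3.9 → best response I.
Agent 3 against (D, Z): payoffs 0.5, 0.4 → best response I.
No profile is a mutual best response for all players.

This game has no pure Nash equilibrium.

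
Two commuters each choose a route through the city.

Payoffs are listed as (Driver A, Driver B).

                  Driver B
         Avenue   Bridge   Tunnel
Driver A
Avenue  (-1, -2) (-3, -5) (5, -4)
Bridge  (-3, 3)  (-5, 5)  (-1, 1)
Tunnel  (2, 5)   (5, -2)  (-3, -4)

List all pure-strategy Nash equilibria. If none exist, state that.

(Avenue, Avenue): Driver A can switch to Tunnel (-1 → 2). Not NE.
(Avenue, Bridge): Driver A can switch to Tunnel (-3 → 5). Not NE.
(Avenue, Tunnel): Driver B can switch to Avenue (-4 → -2). Not NE.
(Bridge, Avenue): Driver A can switch to Avenue (-3 → -1). Not NE.
(Bridge, Bridge): Driver A can switch to Avenue (-5 → -3). Not NE.
(Bridge, Tunnel): Driver A can switch to Avenue (-1 → 5). Not NE.
(Tunnel, Avenue): Driver A gets 2, best alternative -1; Driver B gets 5, best alternative -2. No profitable deviation — NE.
(Tunnel, Bridge): Driver B can switch to Avenue (-2 → 5). Not NE.
(Tunnel, Tunnel): Driver A can switch to Avenue (-3 → 5). Not NE.

The unique pure-strategy Nash equilibrium is (Tunnel, Avenue).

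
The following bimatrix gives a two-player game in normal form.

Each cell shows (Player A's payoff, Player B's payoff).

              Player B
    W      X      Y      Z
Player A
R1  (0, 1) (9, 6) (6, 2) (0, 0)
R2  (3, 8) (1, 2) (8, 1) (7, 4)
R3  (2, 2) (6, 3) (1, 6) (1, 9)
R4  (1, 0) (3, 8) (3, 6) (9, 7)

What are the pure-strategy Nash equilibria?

(R1, X), (R2, W)

Player A against W: payoffs 0, 3, 2, 1 → best response R2.
Player A against X: payoffs 9, 1, 6, 3 → best response R1.
Player A against Y: payoffs 6, 8, 1, 3 → best response R2.
Player A against Z: payoffs 0, 7, 1, 9 → best response R4.
Player B against R1: payoffs 1, 6, 2, 0 → best response X.
Player B against R2: payoffs 8, 2, 1, 4 → best response W.
Player B against R3: payoffs 2, 3, 6, 9 → best response Z.
Player B against R4: payoffs 0, 8, 6, 7 → best response X.
Mutual best responses: (R1, X); (R2, W).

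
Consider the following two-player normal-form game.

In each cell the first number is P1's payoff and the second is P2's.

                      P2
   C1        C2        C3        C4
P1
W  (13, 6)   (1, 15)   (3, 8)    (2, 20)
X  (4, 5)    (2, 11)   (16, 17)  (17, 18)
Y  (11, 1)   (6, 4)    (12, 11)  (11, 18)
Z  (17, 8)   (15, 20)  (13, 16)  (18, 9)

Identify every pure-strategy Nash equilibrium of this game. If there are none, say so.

The unique pure-strategy Nash equilibrium is (Z, C2).

P1 against C1: payoffs 13, 4, 11, 17 → best response Z.
P1 against C2: payoffs 1, 2, 6, 15 → best response Z.
P1 against C3: payoffs 3, 16, 12, 13 → best response X.
P1 against C4: payoffs 2, 17, 11, 18 → best response Z.
P2 against W: payoffs 6, 15, 8, 20 → best response C4.
P2 against X: payoffs 5, 11, 17, 18 → best response C4.
P2 against Y: payoffs 1, 4, 11, 18 → best response C4.
P2 against Z: payoffs 8, 20, 16, 9 → best response C2.
Mutual best responses: (Z, C2).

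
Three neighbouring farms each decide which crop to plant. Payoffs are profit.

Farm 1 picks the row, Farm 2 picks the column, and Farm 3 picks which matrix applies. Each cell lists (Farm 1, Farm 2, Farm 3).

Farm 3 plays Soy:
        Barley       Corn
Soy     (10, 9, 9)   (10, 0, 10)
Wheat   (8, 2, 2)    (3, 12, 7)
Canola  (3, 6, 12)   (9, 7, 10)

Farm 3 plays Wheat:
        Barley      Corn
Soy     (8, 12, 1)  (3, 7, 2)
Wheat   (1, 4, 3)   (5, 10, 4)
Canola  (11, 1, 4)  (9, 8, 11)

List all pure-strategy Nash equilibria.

(Soy, Barley, Soy): Farm 1 gets 10, best alternative 8; Farm 2 gets 9, best alternative 0; Farm 3 gets 9, best alternative 1. No profitable deviation — NE.
(Soy, Barley, Wheat): Farm 1 can switch to Canola (8 → 11). Not NE.
(Soy, Corn, Soy): Farm 2 can switch to Barley (0 → 9). Not NE.
(Soy, Corn, Wheat): Farm 1 can switch to Wheat (3 → 5). Not NE.
(Wheat, Barley, Soy): Farm 1 can switch to Soy (8 → 10). Not NE.
(Wheat, Barley, Wheat): Farm 1 can switch to Soy (1 → 8). Not NE.
(Wheat, Corn, Soy): Farm 1 can switch to Soy (3 → 10). Not NE.
(Wheat, Corn, Wheat): Farm 1 can switch to Canola (5 → 9). Not NE.
(Canola, Barley, Soy): Farm 1 can switch to Soy (3 → 10). Not NE.
(Canola, Barley, Wheat): Farm 2 can switch to Corn (1 → 8). Not NE.
(Canola, Corn, Soy): Farm 1 can switch to Soy (9 → 10). Not NE.
(Canola, Corn, Wheat): Farm 1 gets 9, best alternative 5; Farm 2 gets 8, best alternative 1; Farm 3 gets 11, best alternative 10. No profitable deviation — NE.

The pure Nash equilibria are (Soy, Barley, Soy); (Canola, Corn, Wheat).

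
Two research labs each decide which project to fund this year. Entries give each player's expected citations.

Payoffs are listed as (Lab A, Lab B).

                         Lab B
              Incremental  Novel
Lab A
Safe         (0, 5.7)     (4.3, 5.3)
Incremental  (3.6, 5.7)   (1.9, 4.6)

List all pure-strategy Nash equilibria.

Pure NE: (Incremental, Incremental)

Check each profile: it is a Nash equilibrium iff no player can strictly gain by switching unilaterally.
(Safe, Incremental): Lab A can switch to Incremental (0 → 3.6). Not NE.
(Safe, Novel): Lab B can switch to Incremental (5.3 → 5.7). Not NE.
(Incremental, Incremental): Lab A gets 3.6, best alternative 0; Lab B gets 5.7, best alternative 4.6. No profitable deviation — NE.
(Incremental, Novel): Lab A can switch to Safe (1.9 → 4.3). Not NE.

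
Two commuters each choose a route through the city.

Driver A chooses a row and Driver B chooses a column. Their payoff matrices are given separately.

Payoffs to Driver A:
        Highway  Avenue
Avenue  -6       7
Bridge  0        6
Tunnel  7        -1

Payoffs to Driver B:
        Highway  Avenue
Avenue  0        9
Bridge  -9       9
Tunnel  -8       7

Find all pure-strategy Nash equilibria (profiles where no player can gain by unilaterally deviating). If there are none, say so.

For each strategy profile, look for a profitable unilateral deviation.
(Avenue, Highway): Driver A can switch to Bridge (-6 → 0). Not NE.
(Avenue, Avenue): Driver A gets 7, best alternative 6; Driver B gets 9, best alternative 0. No profitable deviation — NE.
(Bridge, Highway): Driver A can switch to Tunnel (0 → 7). Not NE.
(Bridge, Avenue): Driver A can switch to Avenue (6 → 7). Not NE.
(Tunnel, Highway): Driver B can switch to Avenue (-8 → 7). Not NE.
(Tunnel, Avenue): Driver A can switch to Avenue (-1 → 7). Not NE.

Pure NE: (Avenue, Avenue)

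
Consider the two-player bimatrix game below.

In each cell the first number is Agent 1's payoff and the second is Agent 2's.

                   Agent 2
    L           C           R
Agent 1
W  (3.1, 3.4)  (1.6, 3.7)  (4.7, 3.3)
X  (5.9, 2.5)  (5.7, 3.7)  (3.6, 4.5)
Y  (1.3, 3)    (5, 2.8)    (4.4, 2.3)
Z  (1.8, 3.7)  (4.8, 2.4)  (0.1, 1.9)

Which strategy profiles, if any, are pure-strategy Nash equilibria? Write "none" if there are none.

Mark each player's best response to every combination of opponents' strategies; a profile where every player is best-responding is a pure Nash equilibrium.
Agent 1 against L: payoffs 3.1, 5.9, 1.3, 1.8 → best response X.
Agent 1 against C: payoffs 1.6, 5.7, 5, 4.8 → best response X.
Agent 1 against R: payoffs 4.7, 3.6, 4.4, 0.1 → best response W.
Agent 2 against W: payoffs 3.4, 3.7, 3.3 → best response C.
Agent 2 against X: payoffs 2.5, 3.7, 4.5 → best response R.
Agent 2 against Y: payoffs 3, 2.8, 2.3 → best response L.
Agent 2 against Z: payoffs 3.7, 2.4, 1.9 → best response L.
No profile is a mutual best response for all players.

This game has no pure Nash equilibrium.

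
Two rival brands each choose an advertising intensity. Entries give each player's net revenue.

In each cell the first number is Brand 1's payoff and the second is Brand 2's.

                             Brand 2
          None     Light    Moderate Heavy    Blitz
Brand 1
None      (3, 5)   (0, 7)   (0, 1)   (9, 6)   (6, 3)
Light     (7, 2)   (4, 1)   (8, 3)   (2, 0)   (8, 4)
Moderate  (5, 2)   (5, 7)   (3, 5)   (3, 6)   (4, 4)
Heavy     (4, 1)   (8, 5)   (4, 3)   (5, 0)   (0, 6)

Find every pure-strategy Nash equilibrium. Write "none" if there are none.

(Light, Blitz)

Brand 1 against None: payoffs 3, 7, 5, 4 → best response Light.
Brand 1 against Light: payoffs 0, 4, 5, 8 → best response Heavy.
Brand 1 against Moderate: payoffs 0, 8, 3, 4 → best response Light.
Brand 1 against Heavy: payoffs 9, 2, 3, 5 → best response None.
Brand 1 against Blitz: payoffs 6, 8, 4, 0 → best response Light.
Brand 2 against None: payoffs 5, 7, 1, 6, 3 → best response Light.
Brand 2 against Light: payoffs 2, 1, 3, 0, 4 → best response Blitz.
Brand 2 against Moderate: payoffs 2, 7, 5, 6, 4 → best response Light.
Brand 2 against Heavy: payoffs 1, 5, 3, 0, 6 → best response Blitz.
Mutual best responses: (Light, Blitz).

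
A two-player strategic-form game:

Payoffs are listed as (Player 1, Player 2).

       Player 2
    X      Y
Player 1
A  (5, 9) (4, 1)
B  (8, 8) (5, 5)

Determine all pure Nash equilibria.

Pure NE: (B, X)

Player 1 against X: payoffs 5, 8 → best response B.
Player 1 against Y: payoffs 4, 5 → best response B.
Player 2 against A: payoffs 9, 1 → best response X.
Player 2 against B: payoffs 8, 5 → best response X.
Mutual best responses: (B, X).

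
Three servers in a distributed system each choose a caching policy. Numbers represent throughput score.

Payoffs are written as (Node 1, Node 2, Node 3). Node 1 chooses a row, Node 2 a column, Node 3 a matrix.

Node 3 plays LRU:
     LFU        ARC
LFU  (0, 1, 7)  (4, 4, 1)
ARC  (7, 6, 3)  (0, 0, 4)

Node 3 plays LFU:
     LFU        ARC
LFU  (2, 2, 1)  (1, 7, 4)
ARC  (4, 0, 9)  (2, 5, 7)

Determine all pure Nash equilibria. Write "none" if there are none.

The unique pure-strategy Nash equilibrium is (ARC, ARC, LFU).

Mark each player's best response to every combination of opponents' strategies; a profile where every player is best-responding is a pure Nash equilibrium.
Node 1 against (LFU, LRU): payoffs 0, 7 → best response ARC.
Node 1 against (LFU, LFU): payoffs 2, 4 → best response ARC.
Node 1 against (ARC, LRU): payoffs 4, 0 → best response LFU.
Node 1 against (ARC, LFU): payoffs 1, 2 → best response ARC.
Node 2 against (LFU, LRU): payoffs 1, 4 → best response ARC.
Node 2 against (LFU, LFU): payoffs 2, 7 → best response ARC.
Node 2 against (ARC, LRU): payoffs 6, 0 → best response LFU.
Node 2 against (ARC, LFU): payoffs 0, 5 → best response ARC.
Node 3 against (LFU, LFU): payoffs 7, 1 → best response LRU.
Node 3 against (LFU, ARC): payoffs 1, 4 → best response LFU.
Node 3 against (ARC, LFU): payoffs 3, 9 → best response LFU.
Node 3 against (ARC, ARC): payoffs 4, 7 → best response LFU.
Mutual best responses: (ARC, ARC, LFU).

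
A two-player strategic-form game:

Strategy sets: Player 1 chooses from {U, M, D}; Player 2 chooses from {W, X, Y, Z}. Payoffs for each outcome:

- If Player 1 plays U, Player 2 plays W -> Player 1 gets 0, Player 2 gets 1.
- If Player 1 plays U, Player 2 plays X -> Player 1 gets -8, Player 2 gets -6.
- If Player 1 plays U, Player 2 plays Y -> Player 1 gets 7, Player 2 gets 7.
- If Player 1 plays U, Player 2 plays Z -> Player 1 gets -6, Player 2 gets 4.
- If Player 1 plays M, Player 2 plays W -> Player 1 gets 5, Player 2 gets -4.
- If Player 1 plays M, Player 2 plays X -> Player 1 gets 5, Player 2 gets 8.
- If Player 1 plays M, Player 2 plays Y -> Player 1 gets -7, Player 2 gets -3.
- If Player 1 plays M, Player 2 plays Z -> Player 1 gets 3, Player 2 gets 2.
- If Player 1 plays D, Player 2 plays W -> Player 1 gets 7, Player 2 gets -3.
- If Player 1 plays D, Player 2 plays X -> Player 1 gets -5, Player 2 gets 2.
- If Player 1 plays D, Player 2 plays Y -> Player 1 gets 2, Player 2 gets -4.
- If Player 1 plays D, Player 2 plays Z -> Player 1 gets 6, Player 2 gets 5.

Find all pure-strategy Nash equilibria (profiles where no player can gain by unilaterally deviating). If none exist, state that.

(U, W): Player 1 can switch to M (0 → 5). Not NE.
(U, X): Player 1 can switch to M (-8 → 5). Not NE.
(U, Y): Player 1 gets 7, best alternative 2; Player 2 gets 7, best alternative 4. No profitable deviation — NE.
(U, Z): Player 1 can switch to M (-6 → 3). Not NE.
(M, W): Player 1 can switch to D (5 → 7). Not NE.
(M, X): Player 1 gets 5, best alternative -5; Player 2 gets 8, best alternative 2. No profitable deviation — NE.
(M, Y): Player 1 can switch to U (-7 → 7). Not NE.
(M, Z): Player 1 can switch to D (3 → 6). Not NE.
(D, W): Player 2 can switch to X (-3 → 2). Not NE.
(D, X): Player 1 can switch to M (-5 → 5). Not NE.
(D, Y): Player 1 can switch to U (2 → 7). Not NE.
(D, Z): Player 1 gets 6, best alternative 3; Player 2 gets 5, best alternative 2. No profitable deviation — NE.

Pure-strategy Nash equilibria: (U, Y) and (M, X) and (D, Z)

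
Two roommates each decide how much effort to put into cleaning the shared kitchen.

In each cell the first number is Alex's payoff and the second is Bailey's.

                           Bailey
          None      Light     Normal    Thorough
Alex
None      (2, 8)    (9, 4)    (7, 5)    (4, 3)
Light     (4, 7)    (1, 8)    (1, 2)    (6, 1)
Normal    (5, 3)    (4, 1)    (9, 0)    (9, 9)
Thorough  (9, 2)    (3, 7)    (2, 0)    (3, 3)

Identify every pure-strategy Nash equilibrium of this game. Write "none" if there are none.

Alex against None: payoffs 2, 4, 5, 9 → best response Thorough.
Alex against Light: payoffs 9, 1, 4, 3 → best response None.
Alex against Normal: payoffs 7, 1, 9, 2 → best response Normal.
Alex against Thorough: payoffs 4, 6, 9, 3 → best response Normal.
Bailey against None: payoffs 8, 4, 5, 3 → best response None.
Bailey against Light: payoffs 7, 8, 2, 1 → best response Light.
Bailey against Normal: payoffs 3, 1, 0, 9 → best response Thorough.
Bailey against Thorough: payoffs 2, 7, 0, 3 → best response Light.
Mutual best responses: (Normal, Thorough).

The unique pure-strategy Nash equilibrium is (Normal, Thorough).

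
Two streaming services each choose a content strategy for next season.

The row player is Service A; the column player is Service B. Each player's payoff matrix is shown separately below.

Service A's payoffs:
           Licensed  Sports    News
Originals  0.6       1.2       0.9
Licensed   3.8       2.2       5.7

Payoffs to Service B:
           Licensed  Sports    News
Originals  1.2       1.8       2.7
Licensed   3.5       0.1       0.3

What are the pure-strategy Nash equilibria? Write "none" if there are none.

Mark each player's best response to every combination of opponents' strategies; a profile where every player is best-responding is a pure Nash equilibrium.
Service A against Licensed: payoffs 0.6, 3.8 → best response Licensed.
Service A against Sports: payoffs 1.2, 2.2 → best response Licensed.
Service A against News: payoffs 0.9, 5.7 → best response Licensed.
Service B against Originals: payoffs 1.2, 1.8, 2.7 → best response News.
Service B against Licensed: payoffs 3.5, 0.1, 0.3 → best response Licensed.
Mutual best responses: (Licensed, Licensed).

The unique pure-strategy Nash equilibrium is (Licensed, Licensed).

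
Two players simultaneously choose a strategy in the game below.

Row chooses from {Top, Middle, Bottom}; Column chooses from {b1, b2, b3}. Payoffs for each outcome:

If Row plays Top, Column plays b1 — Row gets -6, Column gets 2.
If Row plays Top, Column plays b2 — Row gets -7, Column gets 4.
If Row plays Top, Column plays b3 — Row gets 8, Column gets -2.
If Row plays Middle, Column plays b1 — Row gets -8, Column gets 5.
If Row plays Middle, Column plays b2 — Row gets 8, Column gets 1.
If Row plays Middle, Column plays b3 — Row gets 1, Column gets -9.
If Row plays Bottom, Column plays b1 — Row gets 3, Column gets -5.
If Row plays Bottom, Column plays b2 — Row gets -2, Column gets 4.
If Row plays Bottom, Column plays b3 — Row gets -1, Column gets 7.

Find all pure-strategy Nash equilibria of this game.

(Top, b1): Row can switch to Bottom (-6 → 3). Not NE.
(Top, b2): Row can switch to Middle (-7 → 8). Not NE.
(Top, b3): Column can switch to b1 (-2 → 2). Not NE.
(Middle, b1): Row can switch to Top (-8 → -6). Not NE.
(Middle, b2): Column can switch to b1 (1 → 5). Not NE.
(Middle, b3): Row can switch to Top (1 → 8). Not NE.
(The remaining 3 profiles each have a profitable deviation by the same check.)

No pure-strategy Nash equilibrium.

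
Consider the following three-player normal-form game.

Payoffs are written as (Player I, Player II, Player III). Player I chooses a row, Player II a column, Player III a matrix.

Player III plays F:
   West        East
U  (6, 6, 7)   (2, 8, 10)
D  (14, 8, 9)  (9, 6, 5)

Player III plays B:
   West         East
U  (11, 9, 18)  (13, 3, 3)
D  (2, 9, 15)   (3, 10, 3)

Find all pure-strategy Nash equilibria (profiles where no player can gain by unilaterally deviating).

Mark each player's best response to every combination of opponents' strategies; a profile where every player is best-responding is a pure Nash equilibrium.
Player I against (West, F): payoffs 6, 14 → best response D.
Player I against (West, B): payoffs 11, 2 → best response U.
Player I against (East, F): payoffs 2, 9 → best response D.
Player I against (East, B): payoffs 13, 3 → best response U.
Player II against (U, F): payoffs 6, 8 → best response East.
Player II against (U, B): payoffs 9, 3 → best response West.
Player II against (D, F): payoffs 8, 6 → best response West.
Player II against (D, B): payoffs 9, 10 → best response East.
Player III against (U, West): payoffs 7, 18 → best response B.
Player III against (U, East): payoffs 10, 3 → best response F.
Player III against (D, West): payoffs 9, 15 → best response B.
Player III against (D, East): payoffs 5, 3 → best response F.
Mutual best responses: (U, West, B).

(U, West, B)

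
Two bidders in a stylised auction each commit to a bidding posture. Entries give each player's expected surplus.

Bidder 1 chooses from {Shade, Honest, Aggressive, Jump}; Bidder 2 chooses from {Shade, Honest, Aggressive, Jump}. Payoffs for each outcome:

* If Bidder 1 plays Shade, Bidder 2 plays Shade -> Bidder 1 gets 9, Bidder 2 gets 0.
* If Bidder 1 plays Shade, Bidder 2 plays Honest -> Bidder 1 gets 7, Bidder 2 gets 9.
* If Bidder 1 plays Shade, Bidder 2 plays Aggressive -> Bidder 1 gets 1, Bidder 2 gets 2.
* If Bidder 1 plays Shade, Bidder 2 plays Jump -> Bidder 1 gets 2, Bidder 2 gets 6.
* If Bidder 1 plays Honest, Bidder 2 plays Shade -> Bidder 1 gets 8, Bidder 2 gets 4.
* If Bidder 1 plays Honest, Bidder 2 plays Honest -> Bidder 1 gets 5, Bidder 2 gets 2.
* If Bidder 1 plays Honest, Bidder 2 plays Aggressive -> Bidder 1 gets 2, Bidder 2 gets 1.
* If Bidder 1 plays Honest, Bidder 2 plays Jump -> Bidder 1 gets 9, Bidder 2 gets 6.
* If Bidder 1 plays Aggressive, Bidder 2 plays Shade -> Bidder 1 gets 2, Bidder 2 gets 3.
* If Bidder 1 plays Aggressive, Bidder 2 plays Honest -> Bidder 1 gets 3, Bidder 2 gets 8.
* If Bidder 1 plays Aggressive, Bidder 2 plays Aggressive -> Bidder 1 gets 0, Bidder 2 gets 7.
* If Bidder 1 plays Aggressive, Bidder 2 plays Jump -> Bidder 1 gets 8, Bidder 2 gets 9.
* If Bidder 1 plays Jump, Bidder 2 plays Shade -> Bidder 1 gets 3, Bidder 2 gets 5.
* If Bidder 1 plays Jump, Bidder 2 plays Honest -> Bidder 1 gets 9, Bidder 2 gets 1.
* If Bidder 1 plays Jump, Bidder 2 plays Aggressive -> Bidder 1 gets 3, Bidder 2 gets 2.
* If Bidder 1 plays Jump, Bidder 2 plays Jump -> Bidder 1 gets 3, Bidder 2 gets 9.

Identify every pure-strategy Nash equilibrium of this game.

(Shade, Shade): Bidder 2 can switch to Honest (0 → 9). Not NE.
(Shade, Honest): Bidder 1 can switch to Jump (7 → 9). Not NE.
(Shade, Aggressive): Bidder 1 can switch to Honest (1 → 2). Not NE.
(Shade, Jump): Bidder 1 can switch to Honest (2 → 9). Not NE.
(Honest, Shade): Bidder 1 can switch to Shade (8 → 9). Not NE.
(Honest, Honest): Bidder 1 can switch to Shade (5 → 7). Not NE.
(Honest, Aggressive): Bidder 1 can switch to Jump (2 → 3). Not NE.
(Honest, Jump): Bidder 1 gets 9, best alternative 8; Bidder 2 gets 6, best alternative 4. No profitable deviation — NE.
(Aggressive, Shade): Bidder 1 can switch to Shade (2 → 9). Not NE.
(Aggressive, Honest): Bidder 1 can switch to Shade (3 → 7). Not NE.
(Aggressive, Aggressive): Bidder 1 can switch to Shade (0 → 1). Not NE.
(The remaining 5 profiles each have a profitable deviation by the same check.)

(Honest, Jump)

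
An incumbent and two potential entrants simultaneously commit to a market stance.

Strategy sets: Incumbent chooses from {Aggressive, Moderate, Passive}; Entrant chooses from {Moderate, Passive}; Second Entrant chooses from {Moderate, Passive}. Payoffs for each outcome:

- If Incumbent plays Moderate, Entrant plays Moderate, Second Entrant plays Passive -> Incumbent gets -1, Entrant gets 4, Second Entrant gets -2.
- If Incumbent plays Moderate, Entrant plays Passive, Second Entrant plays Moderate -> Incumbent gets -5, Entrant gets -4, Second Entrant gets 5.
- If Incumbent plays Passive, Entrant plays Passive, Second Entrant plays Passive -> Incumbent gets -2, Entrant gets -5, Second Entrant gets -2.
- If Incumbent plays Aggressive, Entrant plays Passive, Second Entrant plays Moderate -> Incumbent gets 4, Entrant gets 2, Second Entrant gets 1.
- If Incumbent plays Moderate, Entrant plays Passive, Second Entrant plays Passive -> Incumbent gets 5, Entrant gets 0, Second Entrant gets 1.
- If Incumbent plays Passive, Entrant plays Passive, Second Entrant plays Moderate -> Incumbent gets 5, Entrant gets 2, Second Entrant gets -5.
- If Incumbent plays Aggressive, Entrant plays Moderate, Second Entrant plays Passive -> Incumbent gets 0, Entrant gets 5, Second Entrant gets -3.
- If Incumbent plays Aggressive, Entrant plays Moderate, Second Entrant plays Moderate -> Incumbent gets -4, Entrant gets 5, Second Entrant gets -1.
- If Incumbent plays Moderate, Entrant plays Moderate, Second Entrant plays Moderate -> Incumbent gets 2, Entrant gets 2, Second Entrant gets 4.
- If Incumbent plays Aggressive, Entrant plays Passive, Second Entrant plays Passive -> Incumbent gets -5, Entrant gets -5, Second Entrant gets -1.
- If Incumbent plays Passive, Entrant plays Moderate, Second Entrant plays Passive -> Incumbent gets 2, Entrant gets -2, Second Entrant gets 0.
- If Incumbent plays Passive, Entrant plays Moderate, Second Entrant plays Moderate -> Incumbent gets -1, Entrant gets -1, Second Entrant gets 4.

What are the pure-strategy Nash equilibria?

The unique pure-strategy Nash equilibrium is (Moderate, Moderate, Moderate).

Incumbent against (Moderate, Moderate): payoffs -4, 2, -1 → best response Moderate.
Incumbent against (Moderate, Passive): payoffs 0, -1, 2 → best response Passive.
Incumbent against (Passive, Moderate): payoffs 4, -5, 5 → best response Passive.
Incumbent against (Passive, Passive): payoffs -5, 5, -2 → best response Moderate.
Entrant against (Aggressive, Moderate): payoffs 5, 2 → best response Moderate.
Entrant against (Aggressive, Passive): payoffs 5, -5 → best response Moderate.
Entrant against (Moderate, Moderate): payoffs 2, -4 → best response Moderate.
Entrant against (Moderate, Passive): payoffs 4, 0 → best response Moderate.
Entrant against (Passive, Moderate): payoffs -1, 2 → best response Passive.
Entrant against (Passive, Passive): payoffs -2, -5 → best response Moderate.
Second Entrant against (Aggressive, Moderate): payoffs -1, -3 → best response Moderate.
Second Entrant against (Aggressive, Passive): payoffs 1, -1 → best response Moderate.
Second Entrant against (Moderate, Moderate): payoffs 4, -2 → best response Moderate.
Second Entrant against (Moderate, Passive): payoffs 5, 1 → best response Moderate.
Second Entrant against (Passive, Moderate): payoffs 4, 0 → best response Moderate.
Second Entrant against (Passive, Passive): payoffs -5, -2 → best response Passive.
Mutual best responses: (Moderate, Moderate, Moderate).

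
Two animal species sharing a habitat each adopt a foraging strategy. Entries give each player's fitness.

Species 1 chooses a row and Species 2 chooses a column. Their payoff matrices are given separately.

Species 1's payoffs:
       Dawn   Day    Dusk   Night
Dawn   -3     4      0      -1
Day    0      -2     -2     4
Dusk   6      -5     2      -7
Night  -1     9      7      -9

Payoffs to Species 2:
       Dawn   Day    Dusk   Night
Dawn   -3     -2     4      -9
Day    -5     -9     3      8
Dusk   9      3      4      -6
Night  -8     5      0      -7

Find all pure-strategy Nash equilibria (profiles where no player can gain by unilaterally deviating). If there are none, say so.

For each strategy profile, look for a profitable unilateral deviation.
(Dawn, Dawn): Species 1 can switch to Day (-3 → 0). Not NE.
(Dawn, Day): Species 1 can switch to Night (4 → 9). Not NE.
(Dawn, Dusk): Species 1 can switch to Dusk (0 → 2). Not NE.
(Dawn, Night): Species 1 can switch to Day (-1 → 4). Not NE.
(Day, Dawn): Species 1 can switch to Dusk (0 → 6). Not NE.
(Day, Day): Species 1 can switch to Dawn (-2 → 4). Not NE.
(Day, Night): Species 1 gets 4, best alternative -1; Species 2 gets 8, best alternative 3. No profitable deviation — NE.
(Dusk, Dawn): Species 1 gets 6, best alternative 0; Species 2 gets 9, best alternative 4. No profitable deviation — NE.
(Night, Day): Species 1 gets 9, best alternative 4; Species 2 gets 5, best alternative 0. No profitable deviation — NE.
(The remaining 7 profiles each have a profitable deviation by the same check.)

Pure-strategy Nash equilibria: (Day, Night), (Dusk, Dawn), (Night, Day)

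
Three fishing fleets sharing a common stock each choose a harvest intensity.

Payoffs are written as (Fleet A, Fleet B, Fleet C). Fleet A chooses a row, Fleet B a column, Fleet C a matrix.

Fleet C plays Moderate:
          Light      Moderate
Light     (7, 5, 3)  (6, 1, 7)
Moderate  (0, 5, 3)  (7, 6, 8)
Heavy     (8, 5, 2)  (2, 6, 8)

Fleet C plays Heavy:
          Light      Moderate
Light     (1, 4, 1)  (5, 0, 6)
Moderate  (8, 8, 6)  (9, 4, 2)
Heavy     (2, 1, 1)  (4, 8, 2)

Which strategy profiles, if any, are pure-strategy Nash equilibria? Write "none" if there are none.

(Moderate, Light, Heavy) and (Moderate, Moderate, Moderate)

(Light, Light, Moderate): Fleet A can switch to Heavy (7 → 8). Not NE.
(Light, Light, Heavy): Fleet A can switch to Moderate (1 → 8). Not NE.
(Light, Moderate, Moderate): Fleet A can switch to Moderate (6 → 7). Not NE.
(Light, Moderate, Heavy): Fleet A can switch to Moderate (5 → 9). Not NE.
(Moderate, Light, Moderate): Fleet A can switch to Light (0 → 7). Not NE.
(Moderate, Light, Heavy): Fleet A gets 8, best alternative 2; Fleet B gets 8, best alternative 4; Fleet C gets 6, best alternative 3. No profitable deviation — NE.
(Moderate, Moderate, Moderate): Fleet A gets 7, best alternative 6; Fleet B gets 6, best alternative 5; Fleet C gets 8, best alternative 2. No profitable deviation — NE.
(Moderate, Moderate, Heavy): Fleet B can switch to Light (4 → 8). Not NE.
(Heavy, Light, Moderate): Fleet B can switch to Moderate (5 → 6). Not NE.
(Heavy, Light, Heavy): Fleet A can switch to Moderate (2 → 8). Not NE.
(Heavy, Moderate, Moderate): Fleet A can switch to Light (2 → 6). Not NE.
(Heavy, Moderate, Heavy): Fleet A can switch to Light (4 → 5). Not NE.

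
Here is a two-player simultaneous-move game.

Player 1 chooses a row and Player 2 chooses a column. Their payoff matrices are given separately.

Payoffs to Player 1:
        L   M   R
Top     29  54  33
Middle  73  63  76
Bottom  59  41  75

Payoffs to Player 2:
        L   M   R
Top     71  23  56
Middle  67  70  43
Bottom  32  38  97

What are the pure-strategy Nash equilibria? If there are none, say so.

Pure NE: (Middle, M)

Player 1 against L: payoffs 29, 73, 59 → best response Middle.
Player 1 against M: payoffs 54, 63, 41 → best response Middle.
Player 1 against R: payoffs 33, 76, 75 → best response Middle.
Player 2 against Top: payoffs 71, 23, 56 → best response L.
Player 2 against Middle: payoffs 67, 70, 43 → best response M.
Player 2 against Bottom: payoffs 32, 38, 97 → best response R.
Mutual best responses: (Middle, M).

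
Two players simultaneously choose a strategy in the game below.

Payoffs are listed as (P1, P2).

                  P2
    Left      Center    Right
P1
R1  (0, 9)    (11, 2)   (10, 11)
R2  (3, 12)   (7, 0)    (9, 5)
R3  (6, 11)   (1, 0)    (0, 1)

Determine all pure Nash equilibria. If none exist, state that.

For each strategy profile, look for a profitable unilateral deviation.
(R1, Left): P1 can switch to R2 (0 → 3). Not NE.
(R1, Center): P2 can switch to Left (2 → 9). Not NE.
(R1, Right): P1 gets 10, best alternative 9; P2 gets 11, best alternative 9. No profitable deviation — NE.
(R2, Left): P1 can switch to R3 (3 → 6). Not NE.
(R2, Center): P1 can switch to R1 (7 → 11). Not NE.
(R2, Right): P1 can switch to R1 (9 → 10). Not NE.
(R3, Left): P1 gets 6, best alternative 3; P2 gets 11, best alternative 1. No profitable deviation — NE.
(R3, Center): P1 can switch to R1 (1 → 11). Not NE.
(R3, Right): P1 can switch to R1 (0 → 10). Not NE.

The pure Nash equilibria are (R1, Right) and (R3, Left).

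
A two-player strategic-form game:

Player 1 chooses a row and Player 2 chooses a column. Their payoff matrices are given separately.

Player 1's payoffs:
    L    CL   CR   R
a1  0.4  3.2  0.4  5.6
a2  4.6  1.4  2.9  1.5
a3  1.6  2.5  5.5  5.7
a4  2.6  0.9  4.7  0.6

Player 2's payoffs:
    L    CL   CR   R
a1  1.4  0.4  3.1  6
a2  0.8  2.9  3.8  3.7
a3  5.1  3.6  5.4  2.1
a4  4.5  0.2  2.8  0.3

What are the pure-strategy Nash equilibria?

Pure NE: (a3, CR)

Player 1 against L: payoffs 0.4, 4.6, 1.6, 2.6 → best response a2.
Player 1 against CL: payoffs 3.2, 1.4, 2.5, 0.9 → best response a1.
Player 1 against CR: payoffs 0.4, 2.9, 5.5, 4.7 → best response a3.
Player 1 against R: payoffs 5.6, 1.5, 5.7, 0.6 → best response a3.
Player 2 against a1: payoffs 1.4, 0.4, 3.1, 6 → best response R.
Player 2 against a2: payoffs 0.8, 2.9, 3.8, 3.7 → best response CR.
Player 2 against a3: payoffs 5.1, 3.6, 5.4, 2.1 → best response CR.
Player 2 against a4: payoffs 4.5, 0.2, 2.8, 0.3 → best response L.
Mutual best responses: (a3, CR).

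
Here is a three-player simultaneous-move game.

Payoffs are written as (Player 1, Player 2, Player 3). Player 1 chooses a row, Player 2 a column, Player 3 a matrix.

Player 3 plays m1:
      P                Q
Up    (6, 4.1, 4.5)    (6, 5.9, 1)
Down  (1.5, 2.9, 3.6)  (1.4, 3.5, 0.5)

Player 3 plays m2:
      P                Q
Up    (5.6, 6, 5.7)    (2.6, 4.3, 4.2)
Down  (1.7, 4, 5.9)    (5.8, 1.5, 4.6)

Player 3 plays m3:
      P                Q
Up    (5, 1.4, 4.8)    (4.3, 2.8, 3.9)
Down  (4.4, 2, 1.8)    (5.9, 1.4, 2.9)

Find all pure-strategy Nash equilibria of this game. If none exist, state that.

(Up, P, m2)

(Up, P, m1): Player 2 can switch to Q (4.1 → 5.9). Not NE.
(Up, P, m2): Player 1 gets 5.6, best alternative 1.7; Player 2 gets 6, best alternative 4.3; Player 3 gets 5.7, best alternative 4.8. No profitable deviation — NE.
(Up, P, m3): Player 2 can switch to Q (1.4 → 2.8). Not NE.
(Up, Q, m1): Player 3 can switch to m2 (1 → 4.2). Not NE.
(Up, Q, m2): Player 1 can switch to Down (2.6 → 5.8). Not NE.
(Up, Q, m3): Player 1 can switch to Down (4.3 → 5.9). Not NE.
(Down, P, m1): Player 1 can switch to Up (1.5 → 6). Not NE.
(Down, P, m2): Player 1 can switch to Up (1.7 → 5.6). Not NE.
(Down, P, m3): Player 1 can switch to Up (4.4 → 5). Not NE.
(The remaining 3 profiles each have a profitable deviation by the same check.)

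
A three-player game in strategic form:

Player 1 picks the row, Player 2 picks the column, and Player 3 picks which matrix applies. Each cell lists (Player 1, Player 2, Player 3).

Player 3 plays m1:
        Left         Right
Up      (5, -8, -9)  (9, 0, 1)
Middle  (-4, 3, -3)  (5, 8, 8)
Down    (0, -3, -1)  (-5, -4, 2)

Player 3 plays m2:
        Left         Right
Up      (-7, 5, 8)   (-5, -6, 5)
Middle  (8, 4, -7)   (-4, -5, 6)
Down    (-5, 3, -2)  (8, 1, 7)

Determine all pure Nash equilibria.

Mark each player's best response to every combination of opponents' strategies; a profile where every player is best-responding is a pure Nash equilibrium.
Player 1 against (Left, m1): payoffs 5, -4, 0 → best response Up.
Player 1 against (Left, m2): payoffs -7, 8, -5 → best response Middle.
Player 1 against (Right, m1): payoffs 9, 5, -5 → best response Up.
Player 1 against (Right, m2): payoffs -5, -4, 8 → best response Down.
Player 2 against (Up, m1): payoffs -8, 0 → best response Right.
Player 2 against (Up, m2): payoffs 5, -6 → best response Left.
Player 2 against (Middle, m1): payoffs 3, 8 → best response Right.
Player 2 against (Middle, m2): payoffs 4, -5 → best response Left.
Player 2 against (Down, m1): payoffs -3, -4 → best response Left.
Player 2 against (Down, m2): payoffs 3, 1 → best response Left.
Player 3 against (Up, Left): payoffs -9, 8 → best response m2.
Player 3 against (Up, Right): payoffs 1, 5 → best response m2.
Player 3 against (Middle, Left): payoffs -3, -7 → best response m1.
Player 3 against (Middle, Right): payoffs 8, 6 → best response m1.
Player 3 against (Down, Left): payoffs -1, -2 → best response m1.
Player 3 against (Down, Right): payoffs 2, 7 → best response m2.
No profile is a mutual best response for all players.

There is no pure-strategy Nash equilibrium.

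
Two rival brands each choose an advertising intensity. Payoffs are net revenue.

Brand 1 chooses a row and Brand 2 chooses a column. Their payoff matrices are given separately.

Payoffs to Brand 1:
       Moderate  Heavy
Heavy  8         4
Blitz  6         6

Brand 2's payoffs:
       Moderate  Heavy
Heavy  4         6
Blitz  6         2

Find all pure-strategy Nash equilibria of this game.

none

(Heavy, Moderate): Brand 2 can switch to Heavy (4 → 6). Not NE.
(Heavy, Heavy): Brand 1 can switch to Blitz (4 → 6). Not NE.
(Blitz, Moderate): Brand 1 can switch to Heavy (6 → 8). Not NE.
(Blitz, Heavy): Brand 2 can switch to Moderate (2 → 6). Not NE.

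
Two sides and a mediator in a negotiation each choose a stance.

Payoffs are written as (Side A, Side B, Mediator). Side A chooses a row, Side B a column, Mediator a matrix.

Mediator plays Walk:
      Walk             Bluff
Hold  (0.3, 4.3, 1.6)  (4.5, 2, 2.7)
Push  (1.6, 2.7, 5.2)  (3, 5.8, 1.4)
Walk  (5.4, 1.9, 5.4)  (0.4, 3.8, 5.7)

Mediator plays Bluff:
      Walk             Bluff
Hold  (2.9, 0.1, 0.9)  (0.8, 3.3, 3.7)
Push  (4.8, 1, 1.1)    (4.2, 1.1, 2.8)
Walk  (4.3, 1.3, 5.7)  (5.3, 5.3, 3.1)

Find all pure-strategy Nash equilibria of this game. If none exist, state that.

(Hold, Walk, Walk): Side A can switch to Push (0.3 → 1.6). Not NE.
(Hold, Walk, Bluff): Side A can switch to Push (2.9 → 4.8). Not NE.
(Hold, Bluff, Walk): Side B can switch to Walk (2 → 4.3). Not NE.
(Hold, Bluff, Bluff): Side A can switch to Push (0.8 → 4.2). Not NE.
(Push, Walk, Walk): Side A can switch to Walk (1.6 → 5.4). Not NE.
(Push, Walk, Bluff): Side B can switch to Bluff (1 → 1.1). Not NE.
(Push, Bluff, Walk): Side A can switch to Hold (3 → 4.5). Not NE.
(Push, Bluff, Bluff): Side A can switch to Walk (4.2 → 5.3). Not NE.
(Walk, Walk, Walk): Side B can switch to Bluff (1.9 → 3.8). Not NE.
(Walk, Walk, Bluff): Side A can switch to Push (4.3 → 4.8). Not NE.
(Walk, Bluff, Walk): Side A can switch to Hold (0.4 → 4.5). Not NE.
(Walk, Bluff, Bluff): Mediator can switch to Walk (3.1 → 5.7). Not NE.

There is no pure-strategy Nash equilibrium.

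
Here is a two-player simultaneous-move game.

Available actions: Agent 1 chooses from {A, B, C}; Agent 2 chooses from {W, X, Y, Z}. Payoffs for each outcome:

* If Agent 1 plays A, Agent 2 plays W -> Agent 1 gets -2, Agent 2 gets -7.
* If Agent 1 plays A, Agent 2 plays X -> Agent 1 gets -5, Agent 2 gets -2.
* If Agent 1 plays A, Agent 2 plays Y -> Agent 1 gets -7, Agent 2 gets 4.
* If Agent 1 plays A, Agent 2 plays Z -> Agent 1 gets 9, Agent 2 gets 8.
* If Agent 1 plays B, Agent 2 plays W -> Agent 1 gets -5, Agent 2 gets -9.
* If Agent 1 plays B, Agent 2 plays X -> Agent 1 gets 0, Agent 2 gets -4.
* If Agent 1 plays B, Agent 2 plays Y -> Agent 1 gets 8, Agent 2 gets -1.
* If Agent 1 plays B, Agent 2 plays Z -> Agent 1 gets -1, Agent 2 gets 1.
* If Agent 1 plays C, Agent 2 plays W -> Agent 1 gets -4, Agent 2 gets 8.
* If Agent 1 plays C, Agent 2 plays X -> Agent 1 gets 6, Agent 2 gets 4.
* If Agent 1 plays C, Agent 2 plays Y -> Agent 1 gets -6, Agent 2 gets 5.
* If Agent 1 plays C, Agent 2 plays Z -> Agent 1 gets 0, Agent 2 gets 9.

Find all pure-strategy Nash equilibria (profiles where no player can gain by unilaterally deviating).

Agent 1 against W: payoffs -2, -5, -4 → best response A.
Agent 1 against X: payoffs -5, 0, 6 → best response C.
Agent 1 against Y: payoffs -7, 8, -6 → best response B.
Agent 1 against Z: payoffs 9, -1, 0 → best response A.
Agent 2 against A: payoffs -7, -2, 4, 8 → best response Z.
Agent 2 against B: payoffs -9, -4, -1, 1 → best response Z.
Agent 2 against C: payoffs 8, 4, 5, 9 → best response Z.
Mutual best responses: (A, Z).

Pure NE: (A, Z)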